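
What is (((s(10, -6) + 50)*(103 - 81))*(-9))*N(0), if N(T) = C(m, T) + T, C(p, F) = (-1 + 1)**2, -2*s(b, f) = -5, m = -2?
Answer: 0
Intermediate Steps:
s(b, f) = 5/2 (s(b, f) = -1/2*(-5) = 5/2)
C(p, F) = 0 (C(p, F) = 0**2 = 0)
N(T) = T (N(T) = 0 + T = T)
(((s(10, -6) + 50)*(103 - 81))*(-9))*N(0) = (((5/2 + 50)*(103 - 81))*(-9))*0 = (((105/2)*22)*(-9))*0 = (1155*(-9))*0 = -10395*0 = 0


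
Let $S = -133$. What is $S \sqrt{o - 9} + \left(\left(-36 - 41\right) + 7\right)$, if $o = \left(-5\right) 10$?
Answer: $-70 - 133 i \sqrt{59} \approx -70.0 - 1021.6 i$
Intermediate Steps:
$o = -50$
$S \sqrt{o - 9} + \left(\left(-36 - 41\right) + 7\right) = - 133 \sqrt{-50 - 9} + \left(\left(-36 - 41\right) + 7\right) = - 133 \sqrt{-59} + \left(-77 + 7\right) = - 133 i \sqrt{59} - 70 = -70 - 133 i \sqrt{59}$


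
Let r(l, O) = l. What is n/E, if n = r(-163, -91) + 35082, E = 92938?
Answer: 34919/92938 ≈ 0.37572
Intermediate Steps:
n = 34919 (n = -163 + 35082 = 34919)
n/E = 34919/92938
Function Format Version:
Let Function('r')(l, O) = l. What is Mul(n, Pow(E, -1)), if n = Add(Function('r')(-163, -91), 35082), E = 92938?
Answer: Rational(34919, 92938) ≈ 0.37572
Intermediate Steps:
n = 34919 (n = Add(-163, 35082) = 34919)
Mul(n, Pow(E, -1)) = Mul(34919, Pow(92938, -1)) = Mul(34919, Rational(1, 92938)) = Rational(34919, 92938)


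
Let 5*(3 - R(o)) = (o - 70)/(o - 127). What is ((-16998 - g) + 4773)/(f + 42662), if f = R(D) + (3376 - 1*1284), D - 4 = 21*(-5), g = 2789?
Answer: -300280/895137 ≈ -0.33546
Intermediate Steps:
D = -101 (D = 4 + 21*(-5) = 4 - 105 = -101)
R(o) = 3 - (-70 + o)/(5*(-127 + o)) (R(o) = 3 - (o - 70)/(5*(o - 127)) = 3 - (-70 + o)/(5*(-127 + o)))
f = 41897/20 (f = (-1835 + 14*(-101))/(5*(-127 - 101)) + (3376 - 1*1284) = (⅕)*(-1835 - 1414)/(-228) + (3376 - 1284) = (⅕)*(-1/228)*(-3249) + 2092 = 57/20 + 2092 = 41897/20 ≈ 2094.9)
((-16998 - g) + 4773)/(f + 42662) = ((-16998 - 1*2789) + 4773)/(41897/20 + 42662) = ((-16998 - 2789) + 4773)/(895137/20) = (-19787 + 4773)*(20/895137) = -15014*20/895137 = -300280/895137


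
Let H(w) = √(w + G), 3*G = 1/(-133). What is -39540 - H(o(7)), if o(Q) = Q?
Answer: -39540 - 2*√278502/399 ≈ -39543.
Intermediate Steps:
G = -1/399 (G = (⅓)/(-133) = (⅓)*(-1/133) = -1/399 ≈ -0.0025063)
H(w) = √(-1/399 + w) (H(w) = √(w - 1/399) = √(-1/399 + w))
-39540 - H(o(7)) = -39540 - √(-399 + 159201*7)/399 = -39540 - √(-399 + 1114407)/399 = -39540 - √1114008/399 = -39540 - 2*√278502/399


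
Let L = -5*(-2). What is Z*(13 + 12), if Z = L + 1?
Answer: 275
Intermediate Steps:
L = 10
Z = 11 (Z = 10 + 1 = 11)
Z*(13 + 12) = 11*(13 + 12) = 11*25 = 275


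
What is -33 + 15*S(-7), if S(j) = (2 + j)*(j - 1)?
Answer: 567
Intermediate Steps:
S(j) = (-1 + j)*(2 + j) (S(j) = (2 + j)*(-1 + j) = (-1 + j)*(2 + j))
-33 + 15*S(-7) = -33 + 15*(-2 - 7 + (-7)²) = -33 + 15*(-2 - 7 + 49) = -33 + 15*40 = -33 + 600 = 567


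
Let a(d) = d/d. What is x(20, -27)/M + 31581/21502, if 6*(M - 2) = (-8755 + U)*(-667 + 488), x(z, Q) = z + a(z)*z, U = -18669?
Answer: 38758346007/26387834954 ≈ 1.4688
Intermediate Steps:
a(d) = 1
x(z, Q) = 2*z (x(z, Q) = z + 1*z = z + z = 2*z)
M = 2454454/3 (M = 2 + ((-8755 - 18669)*(-667 + 488))/6 = 2 + (-27424*(-179))/6 = 2 + (1/6)*4908896 = 2 + 2454448/3 = 2454454/3 ≈ 8.1815e+5)
x(20, -27)/M + 31581/21502 = (2*20)/(2454454/3) + 31581/21502 = 40*(3/2454454) + 31581*(1/21502) = 60/1227227 + 31581/21502 = 38758346007/26387834954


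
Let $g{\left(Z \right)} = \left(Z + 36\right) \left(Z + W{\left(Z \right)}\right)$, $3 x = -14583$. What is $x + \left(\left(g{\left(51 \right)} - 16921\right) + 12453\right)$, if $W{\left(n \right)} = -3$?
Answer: $-5153$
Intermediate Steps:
$x = -4861$ ($x = \frac{1}{3} \left(-14583\right) = -4861$)
$g{\left(Z \right)} = \left(-3 + Z\right) \left(36 + Z\right)$ ($g{\left(Z \right)} = \left(Z + 36\right) \left(Z - 3\right) = \left(36 + Z\right) \left(-3 + Z\right) = \left(-3 + Z\right) \left(36 + Z\right)$)
$x + \left(\left(g{\left(51 \right)} - 16921\right) + 12453\right) = -4861 + \left(\left(\left(-108 + 51^{2} + 33 \cdot 51\right) - 16921\right) + 12453\right) = -4861 + \left(\left(\left(-108 + 2601 + 1683\right) - 16921\right) + 12453\right) = -4861 + \left(\left(4176 - 16921\right) + 12453\right) = -4861 + \left(-12745 + 12453\right) = -4861 - 292 = -5153$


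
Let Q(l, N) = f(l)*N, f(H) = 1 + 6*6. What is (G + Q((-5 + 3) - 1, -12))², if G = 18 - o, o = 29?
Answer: 207025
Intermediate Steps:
f(H) = 37 (f(H) = 1 + 36 = 37)
Q(l, N) = 37*N
G = -11 (G = 18 - 1*29 = 18 - 29 = -11)
(G + Q((-5 + 3) - 1, -12))² = (-11 + 37*(-12))² = (-11 - 444)² = (-455)² = 207025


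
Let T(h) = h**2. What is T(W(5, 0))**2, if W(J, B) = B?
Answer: 0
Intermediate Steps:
T(W(5, 0))**2 = (0**2)**2 = 0**2 = 0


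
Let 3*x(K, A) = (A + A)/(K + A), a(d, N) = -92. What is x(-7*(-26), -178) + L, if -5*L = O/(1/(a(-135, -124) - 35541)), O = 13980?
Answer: 298889515/3 ≈ 9.9630e+7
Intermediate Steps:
x(K, A) = 2*A/(3*(A + K)) (x(K, A) = ((A + A)/(K + A))/3 = ((2*A)/(A + K))/3 = (2*A/(A + K))/3 = 2*A/(3*(A + K)))
L = 99629868 (L = -2796/(1/(-92 - 35541)) = -2796/(1/(-35633)) = -2796/(-1/35633) = -2796*(-35633) = -⅕*(-498149340) = 99629868)
x(-7*(-26), -178) + L = (⅔)*(-178)/(-178 - 7*(-26)) + 99629868 = (⅔)*(-178)/(-178 + 182) + 99629868 = (⅔)*(-178)/4 + 99629868 = (⅔)*(-178)*(¼) + 99629868 = -89/3 + 99629868 = 298889515/3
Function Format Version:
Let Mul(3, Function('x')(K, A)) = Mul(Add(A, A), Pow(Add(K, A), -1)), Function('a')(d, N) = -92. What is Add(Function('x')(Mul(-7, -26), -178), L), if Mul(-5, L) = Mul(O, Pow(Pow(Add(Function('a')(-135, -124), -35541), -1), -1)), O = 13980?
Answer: Rational(298889515, 3) ≈ 9.9630e+7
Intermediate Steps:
Function('x')(K, A) = Mul(Rational(2, 3), A, Pow(Add(A, K), -1)) (Function('x')(K, A) = Mul(Rational(1, 3), Mul(Add(A, A), Pow(Add(K, A), -1))) = Mul(Rational(1, 3), Mul(Mul(2, A), Pow(Add(A, K), -1))) = Mul(Rational(1, 3), Mul(2, A, Pow(Add(A, K), -1))) = Mul(Rational(2, 3), A, Pow(Add(A, K), -1)))
L = 99629868 (L = Mul(Rational(-1, 5), Mul(13980, Pow(Pow(Add(-92, -35541), -1), -1))) = Mul(Rational(-1, 5), Mul(13980, Pow(Pow(-35633, -1), -1))) = Mul(Rational(-1, 5), Mul(13980, Pow(Rational(-1, 35633), -1))) = Mul(Rational(-1, 5), Mul(13980, -35633)) = Mul(Rational(-1, 5), -498149340) = 99629868)
Add(Function('x')(Mul(-7, -26), -178), L) = Add(Mul(Rational(2, 3), -178, Pow(Add(-178, Mul(-7, -26)), -1)), 99629868) = Add(Mul(Rational(2, 3), -178, Pow(Add(-178, 182), -1)), 99629868) = Add(Mul(Rational(2, 3), -178, Pow(4, -1)), 99629868) = Add(Mul(Rational(2, 3), -178, Rational(1, 4)), 99629868) = Add(Rational(-89, 3), 99629868) = Rational(298889515, 3)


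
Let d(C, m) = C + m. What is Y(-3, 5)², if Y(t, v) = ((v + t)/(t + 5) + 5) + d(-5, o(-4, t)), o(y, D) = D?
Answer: 4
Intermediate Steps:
Y(t, v) = t + (t + v)/(5 + t) (Y(t, v) = ((v + t)/(t + 5) + 5) + (-5 + t) = ((t + v)/(5 + t) + 5) + (-5 + t) = (5 + (t + v)/(5 + t)) + (-5 + t) = t + (t + v)/(5 + t))
Y(-3, 5)² = ((5 + (-3)² + 6*(-3))/(5 - 3))² = ((5 + 9 - 18)/2)² = ((½)*(-4))² = (-2)² = 4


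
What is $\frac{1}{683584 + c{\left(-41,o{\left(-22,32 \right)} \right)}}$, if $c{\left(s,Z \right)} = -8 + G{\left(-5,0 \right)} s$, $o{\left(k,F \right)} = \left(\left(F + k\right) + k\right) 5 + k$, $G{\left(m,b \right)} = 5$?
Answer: $\frac{1}{683371} \approx 1.4633 \cdot 10^{-6}$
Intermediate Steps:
$o{\left(k,F \right)} = 5 F + 11 k$ ($o{\left(k,F \right)} = \left(F + 2 k\right) 5 + k = \left(5 F + 10 k\right) + k = 5 F + 11 k$)
$c{\left(s,Z \right)} = -8 + 5 s$
$\frac{1}{683584 + c{\left(-41,o{\left(-22,32 \right)} \right)}} = \frac{1}{683584 + \left(-8 + 5 \left(-41\right)\right)} = \frac{1}{683584 - 213} = \frac{1}{683371}$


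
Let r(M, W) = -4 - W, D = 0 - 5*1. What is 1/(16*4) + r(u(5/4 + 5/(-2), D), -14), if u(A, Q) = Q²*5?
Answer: 641/64 ≈ 10.016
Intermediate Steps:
D = -5 (D = 0 - 5 = -5)
u(A, Q) = 5*Q²
1/(16*4) + r(u(5/4 + 5/(-2), D), -14) = 1/(16*4) + (-4 - 1*(-14)) = 1/64 + (-4 + 14) = 1/64 + 10 = 641/64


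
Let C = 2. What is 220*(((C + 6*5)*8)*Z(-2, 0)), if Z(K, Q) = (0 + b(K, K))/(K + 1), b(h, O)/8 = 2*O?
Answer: 1802240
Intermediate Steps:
b(h, O) = 16*O (b(h, O) = 8*(2*O) = 16*O)
Z(K, Q) = 16*K/(1 + K) (Z(K, Q) = (0 + 16*K)/(K + 1) = (16*K)/(1 + K) = 16*K/(1 + K))
220*(((C + 6*5)*8)*Z(-2, 0)) = 220*(((2 + 6*5)*8)*(16*(-2)/(1 - 2))) = 220*(((2 + 30)*8)*(16*(-2)/(-1))) = 220*((32*8)*(16*(-2)*(-1))) = 220*(256*32) = 220*8192 = 1802240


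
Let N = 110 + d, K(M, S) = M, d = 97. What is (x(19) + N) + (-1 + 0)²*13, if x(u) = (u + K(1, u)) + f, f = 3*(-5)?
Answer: 225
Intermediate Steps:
N = 207 (N = 110 + 97 = 207)
f = -15
x(u) = -14 + u (x(u) = (u + 1) - 15 = (1 + u) - 15 = -14 + u)
(x(19) + N) + (-1 + 0)²*13 = ((-14 + 19) + 207) + (-1 + 0)²*13 = (5 + 207) + (-1)²*13 = 212 + 1*13 = 212 + 13 = 225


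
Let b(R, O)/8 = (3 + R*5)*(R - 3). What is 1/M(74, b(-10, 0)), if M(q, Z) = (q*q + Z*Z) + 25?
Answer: 1/23898045 ≈ 4.1844e-8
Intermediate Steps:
b(R, O) = 8*(-3 + R)*(3 + 5*R) (b(R, O) = 8*((3 + R*5)*(R - 3)) = 8*((3 + 5*R)*(-3 + R)) = 8*((-3 + R)*(3 + 5*R)) = 8*(-3 + R)*(3 + 5*R))
M(q, Z) = 25 + Z² + q² (M(q, Z) = (q² + Z²) + 25 = (Z² + q²) + 25 = 25 + Z² + q²)
1/M(74, b(-10, 0)) = 1/(25 + (-72 - 96*(-10) + 40*(-10)²)² + 74²) = 1/(25 + (-72 + 960 + 40*100)² + 5476) = 1/(25 + (-72 + 960 + 4000)² + 5476) = 1/(25 + 4888² + 5476) = 1/(25 + 23892544 + 5476) = 1/23898045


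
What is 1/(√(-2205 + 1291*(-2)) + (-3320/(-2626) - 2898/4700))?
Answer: 6166357509650/45579196061929869 - 9520618802500*I*√4787/45579196061929869 ≈ 0.00013529 - 0.014452*I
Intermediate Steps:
1/(√(-2205 + 1291*(-2)) + (-3320/(-2626) - 2898/4700)) = 1/(√(-2205 - 2582) + (-3320*(-1/2626) - 2898*1/4700)) = 1/(√(-4787) + (1660/1313 - 1449/2350)) = 1/(I*√4787 + 1998463/3085550) = 1/(1998463/3085550 + I*√4787)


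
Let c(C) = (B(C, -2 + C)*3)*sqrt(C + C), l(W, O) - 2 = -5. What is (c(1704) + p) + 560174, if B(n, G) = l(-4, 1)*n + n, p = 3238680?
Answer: 3798854 - 40896*sqrt(213) ≈ 3.2020e+6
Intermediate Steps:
l(W, O) = -3 (l(W, O) = 2 - 5 = -3)
B(n, G) = -2*n (B(n, G) = -3*n + n = -2*n)
c(C) = -6*sqrt(2)*C**(3/2) (c(C) = (-2*C*3)*sqrt(C + C) = (-6*C)*sqrt(2*C) = (-6*C)*(sqrt(2)*sqrt(C)) = -6*sqrt(2)*C**(3/2))
(c(1704) + p) + 560174 = (-6*sqrt(2)*1704**(3/2) + 3238680) + 560174 = (-6*sqrt(2)*3408*sqrt(426) + 3238680) + 560174 = (-40896*sqrt(213) + 3238680) + 560174 = (3238680 - 40896*sqrt(213)) + 560174 = 3798854 - 40896*sqrt(213)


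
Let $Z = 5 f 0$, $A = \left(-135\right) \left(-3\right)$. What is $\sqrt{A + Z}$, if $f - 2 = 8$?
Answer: $9 \sqrt{5} \approx 20.125$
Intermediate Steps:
$f = 10$ ($f = 2 + 8 = 10$)
$A = 405$
$Z = 0$ ($Z = 5 \cdot 10 \cdot 0 = 50 \cdot 0 = 0$)
$\sqrt{A + Z} = \sqrt{405 + 0} = \sqrt{405} = 9 \sqrt{5}$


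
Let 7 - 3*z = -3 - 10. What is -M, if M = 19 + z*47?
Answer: -997/3 ≈ -332.33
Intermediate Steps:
z = 20/3 (z = 7/3 - (-3 - 10)/3 = 7/3 - ⅓*(-13) = 7/3 + 13/3 = 20/3 ≈ 6.6667)
M = 997/3 (M = 19 + (20/3)*47 = 19 + 940/3 = 997/3 ≈ 332.33)
-M = -1*997/3 = -997/3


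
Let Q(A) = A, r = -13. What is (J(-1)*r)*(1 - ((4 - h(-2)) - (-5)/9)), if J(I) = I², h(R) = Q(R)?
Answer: 650/9 ≈ 72.222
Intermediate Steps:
h(R) = R
(J(-1)*r)*(1 - ((4 - h(-2)) - (-5)/9)) = ((-1)²*(-13))*(1 - ((4 - 1*(-2)) - (-5)/9)) = (1*(-13))*(1 - ((4 + 2) - (-5)/9)) = -13*(1 - (6 - 1*(-5/9))) = -13*(1 - (6 + 5/9)) = -13*(1 - 1*59/9) = -13*(1 - 59/9) = -13*(-50/9) = 650/9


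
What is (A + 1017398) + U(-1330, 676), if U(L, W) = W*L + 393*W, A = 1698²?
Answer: 3267190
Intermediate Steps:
A = 2883204
U(L, W) = 393*W + L*W (U(L, W) = L*W + 393*W = 393*W + L*W)
(A + 1017398) + U(-1330, 676) = (2883204 + 1017398) + 676*(393 - 1330) = 3900602 + 676*(-937) = 3900602 - 633412 = 3267190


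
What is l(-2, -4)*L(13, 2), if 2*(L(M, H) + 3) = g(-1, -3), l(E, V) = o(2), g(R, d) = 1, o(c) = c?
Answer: -5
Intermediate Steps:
l(E, V) = 2
L(M, H) = -5/2 (L(M, H) = -3 + (1/2)*1 = -3 + 1/2 = -5/2)
l(-2, -4)*L(13, 2) = 2*(-5/2) = -5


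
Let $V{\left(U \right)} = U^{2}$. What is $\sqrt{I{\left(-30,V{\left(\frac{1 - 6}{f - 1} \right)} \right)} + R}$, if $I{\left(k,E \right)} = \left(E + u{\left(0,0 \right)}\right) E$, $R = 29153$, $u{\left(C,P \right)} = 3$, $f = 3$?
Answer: $\frac{\sqrt{467373}}{4} \approx 170.91$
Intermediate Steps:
$I{\left(k,E \right)} = E \left(3 + E\right)$ ($I{\left(k,E \right)} = \left(E + 3\right) E = \left(3 + E\right) E = E \left(3 + E\right)$)
$\sqrt{I{\left(-30,V{\left(\frac{1 - 6}{f - 1} \right)} \right)} + R} = \sqrt{\left(\frac{1 - 6}{3 - 1}\right)^{2} \left(3 + \left(\frac{1 - 6}{3 - 1}\right)^{2}\right) + 29153} = \sqrt{\left(- \frac{5}{2}\right)^{2} \left(3 + \left(- \frac{5}{2}\right)^{2}\right) + 29153} = \sqrt{\frac{25 \left(3 + \frac{25}{4}\right)}{4} + 29153} = \sqrt{\frac{25}{4} \cdot \frac{37}{4} + 29153} = \sqrt{\frac{925}{16} + 29153} = \sqrt{\frac{467373}{16}} = \frac{\sqrt{467373}}{4}$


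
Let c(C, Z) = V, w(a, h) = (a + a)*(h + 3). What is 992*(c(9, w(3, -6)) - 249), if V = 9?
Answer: -238080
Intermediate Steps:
w(a, h) = 2*a*(3 + h) (w(a, h) = (2*a)*(3 + h) = 2*a*(3 + h))
c(C, Z) = 9
992*(c(9, w(3, -6)) - 249) = 992*(9 - 249) = 992*(-240) = -238080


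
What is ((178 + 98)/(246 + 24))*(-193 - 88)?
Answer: -12926/45 ≈ -287.24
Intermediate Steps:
((178 + 98)/(246 + 24))*(-193 - 88) = (276/270)*(-281) = (276*(1/270))*(-281) = (46/45)*(-281) = -12926/45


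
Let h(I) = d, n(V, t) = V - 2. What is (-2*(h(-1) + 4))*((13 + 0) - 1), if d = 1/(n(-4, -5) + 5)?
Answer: -72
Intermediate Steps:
n(V, t) = -2 + V
d = -1 (d = 1/((-2 - 4) + 5) = 1/(-6 + 5) = 1/(-1) = -1)
h(I) = -1
(-2*(h(-1) + 4))*((13 + 0) - 1) = (-2*(-1 + 4))*((13 + 0) - 1) = (-2*3)*(13 - 1) = -6*12 = -72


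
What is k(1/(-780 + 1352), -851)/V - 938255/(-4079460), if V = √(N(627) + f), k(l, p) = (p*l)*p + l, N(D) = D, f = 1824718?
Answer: 187651/815892 + 362101*√1825345/522048670 ≈ 1.1671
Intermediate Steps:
k(l, p) = l + l*p² (k(l, p) = (l*p)*p + l = l*p² + l = l + l*p²)
V = √1825345 (V = √(627 + 1824718) = √1825345 ≈ 1351.1)
k(1/(-780 + 1352), -851)/V - 938255/(-4079460) = ((1 + (-851)²)/(-780 + 1352))/(√1825345) - 938255/(-4079460) = ((1 + 724201)/572)*(√1825345/1825345) - 938255*(-1/4079460) = ((1/572)*724202)*(√1825345/1825345) + 187651/815892 = 362101*(√1825345/1825345)/286 + 187651/815892 = 362101*√1825345/522048670 + 187651/815892 = 187651/815892 + 362101*√1825345/522048670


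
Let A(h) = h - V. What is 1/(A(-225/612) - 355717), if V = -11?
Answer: -68/24188033 ≈ -2.8113e-6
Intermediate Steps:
A(h) = 11 + h (A(h) = h - 1*(-11) = h + 11 = 11 + h)
1/(A(-225/612) - 355717) = 1/((11 - 225/612) - 355717) = 1/((11 - 225*1/612) - 355717) = 1/((11 - 25/68) - 355717) = 1/(723/68 - 355717) = 1/(-24188033/68) = -68/24188033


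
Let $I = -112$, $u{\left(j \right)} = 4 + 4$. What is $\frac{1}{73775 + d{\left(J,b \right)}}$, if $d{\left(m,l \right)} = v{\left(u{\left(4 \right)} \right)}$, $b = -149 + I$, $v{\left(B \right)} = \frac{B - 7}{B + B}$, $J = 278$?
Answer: $\frac{16}{1180401} \approx 1.3555 \cdot 10^{-5}$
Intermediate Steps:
$u{\left(j \right)} = 8$
$v{\left(B \right)} = \frac{-7 + B}{2 B}$
$b = -261$ ($b = -149 - 112 = -261$)
$d{\left(m,l \right)} = \frac{1}{16}$ ($d{\left(m,l \right)} = \frac{-7 + 8}{2 \cdot 8} = \frac{1}{2} \cdot \frac{1}{8} \cdot 1 = \frac{1}{16}$)
$\frac{1}{73775 + d{\left(J,b \right)}} = \frac{1}{73775 + \frac{1}{16}} = \frac{1}{\frac{1180401}{16}} = \frac{16}{1180401}$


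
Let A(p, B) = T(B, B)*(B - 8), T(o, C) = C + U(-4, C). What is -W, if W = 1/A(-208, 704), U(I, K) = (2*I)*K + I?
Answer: 1/3432672 ≈ 2.9132e-7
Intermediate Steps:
U(I, K) = I + 2*I*K (U(I, K) = 2*I*K + I = I + 2*I*K)
T(o, C) = -4 - 7*C (T(o, C) = C - 4*(1 + 2*C) = C + (-4 - 8*C) = -4 - 7*C)
A(p, B) = (-8 + B)*(-4 - 7*B) (A(p, B) = (-4 - 7*B)*(B - 8) = (-4 - 7*B)*(-8 + B) = (-8 + B)*(-4 - 7*B))
W = -1/3432672 (W = 1/((-8 + 704)*(-4 - 7*704)) = 1/(696*(-4 - 4928)) = 1/(696*(-4932)) = 1/(-3432672) = -1/3432672 ≈ -2.9132e-7)
-W = -1*(-1/3432672) = 1/3432672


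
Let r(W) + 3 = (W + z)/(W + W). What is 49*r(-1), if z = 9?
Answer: -343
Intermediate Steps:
r(W) = -3 + (9 + W)/(2*W) (r(W) = -3 + (W + 9)/(W + W) = -3 + (9 + W)/((2*W)) = -3 + (9 + W)*(1/(2*W)) = -3 + (9 + W)/(2*W))
49*r(-1) = 49*((½)*(9 - 5*(-1))/(-1)) = 49*((½)*(-1)*(9 + 5)) = 49*((½)*(-1)*14) = 49*(-7) = -343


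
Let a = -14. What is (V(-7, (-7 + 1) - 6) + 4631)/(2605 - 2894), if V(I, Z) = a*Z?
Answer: -4799/289 ≈ -16.606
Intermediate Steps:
V(I, Z) = -14*Z
(V(-7, (-7 + 1) - 6) + 4631)/(2605 - 2894) = (-14*((-7 + 1) - 6) + 4631)/(2605 - 2894) = (-14*(-6 - 6) + 4631)/(-289) = (-14*(-12) + 4631)*(-1/289) = (168 + 4631)*(-1/289) = 4799*(-1/289) = -4799/289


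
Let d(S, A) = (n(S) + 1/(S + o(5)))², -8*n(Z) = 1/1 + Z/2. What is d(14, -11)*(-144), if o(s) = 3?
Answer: -36864/289 ≈ -127.56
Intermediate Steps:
n(Z) = -⅛ - Z/16 (n(Z) = -(1/1 + Z/2)/8 = -(1*1 + Z*(½))/8 = -(1 + Z/2)/8 = -⅛ - Z/16)
d(S, A) = (-⅛ + 1/(3 + S) - S/16)² (d(S, A) = ((-⅛ - S/16) + 1/(S + 3))² = ((-⅛ - S/16) + 1/(3 + S))² = (-⅛ + 1/(3 + S) - S/16)²)
d(14, -11)*(-144) = ((-10 + 14² + 5*14)²/(256*(3 + 14)²))*(-144) = ((1/256)*(-10 + 196 + 70)²/17²)*(-144) = ((1/256)*(1/289)*256²)*(-144) = ((1/256)*(1/289)*65536)*(-144) = (256/289)*(-144) = -36864/289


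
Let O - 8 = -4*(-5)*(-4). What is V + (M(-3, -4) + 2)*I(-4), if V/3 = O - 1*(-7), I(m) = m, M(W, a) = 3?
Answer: -215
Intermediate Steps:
O = -72 (O = 8 - 4*(-5)*(-4) = 8 + 20*(-4) = 8 - 80 = -72)
V = -195 (V = 3*(-72 - 1*(-7)) = 3*(-72 + 7) = 3*(-65) = -195)
V + (M(-3, -4) + 2)*I(-4) = -195 + (3 + 2)*(-4) = -195 + 5*(-4) = -195 - 20 = -215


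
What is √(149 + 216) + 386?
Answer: 386 + √365 ≈ 405.10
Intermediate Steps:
√(149 + 216) + 386 = √365 + 386 = 386 + √365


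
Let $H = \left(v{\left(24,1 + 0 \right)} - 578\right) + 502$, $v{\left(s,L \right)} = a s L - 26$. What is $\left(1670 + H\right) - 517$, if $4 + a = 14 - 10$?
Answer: $1051$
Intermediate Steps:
$a = 0$ ($a = -4 + \left(14 - 10\right) = -4 + 4 = 0$)
$v{\left(s,L \right)} = -26$ ($v{\left(s,L \right)} = 0 s L - 26 = 0 L - 26 = 0 - 26 = -26$)
$H = -102$ ($H = \left(-26 - 578\right) + 502 = -604 + 502 = -102$)
$\left(1670 + H\right) - 517 = \left(1670 - 102\right) - 517 = 1568 - 517 = 1051$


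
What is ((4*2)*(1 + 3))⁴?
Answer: 1048576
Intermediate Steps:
((4*2)*(1 + 3))⁴ = (8*4)⁴ = 32⁴ = 1048576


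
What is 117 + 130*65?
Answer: 8567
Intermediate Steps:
117 + 130*65 = 117 + 8450 = 8567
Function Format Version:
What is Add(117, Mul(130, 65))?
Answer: 8567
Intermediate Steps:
Add(117, Mul(130, 65)) = Add(117, 8450) = 8567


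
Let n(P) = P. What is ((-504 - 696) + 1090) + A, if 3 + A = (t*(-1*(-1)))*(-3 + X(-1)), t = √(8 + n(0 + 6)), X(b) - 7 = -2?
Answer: -113 + 2*√14 ≈ -105.52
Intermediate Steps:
X(b) = 5 (X(b) = 7 - 2 = 5)
t = √14 (t = √(8 + (0 + 6)) = √(8 + 6) = √14 ≈ 3.7417)
A = -3 + 2*√14 (A = -3 + (√14*(-1*(-1)))*(-3 + 5) = -3 + (√14*1)*2 = -3 + √14*2 = -3 + 2*√14 ≈ 4.4833)
((-504 - 696) + 1090) + A = ((-504 - 696) + 1090) + (-3 + 2*√14) = (-1200 + 1090) + (-3 + 2*√14) = -110 + (-3 + 2*√14) = -113 + 2*√14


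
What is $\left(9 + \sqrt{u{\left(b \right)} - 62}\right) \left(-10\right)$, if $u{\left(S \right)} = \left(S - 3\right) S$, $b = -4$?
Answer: $-90 - 10 i \sqrt{34} \approx -90.0 - 58.31 i$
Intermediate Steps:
$u{\left(S \right)} = S \left(-3 + S\right)$ ($u{\left(S \right)} = \left(-3 + S\right) S = S \left(-3 + S\right)$)
$\left(9 + \sqrt{u{\left(b \right)} - 62}\right) \left(-10\right) = \left(9 + \sqrt{- 4 \left(-3 - 4\right) - 62}\right) \left(-10\right) = \left(9 + \sqrt{\left(-4\right) \left(-7\right) - 62}\right) \left(-10\right) = \left(9 + \sqrt{28 - 62}\right) \left(-10\right) = \left(9 + \sqrt{-34}\right) \left(-10\right) = \left(9 + i \sqrt{34}\right) \left(-10\right) = -90 - 10 i \sqrt{34}$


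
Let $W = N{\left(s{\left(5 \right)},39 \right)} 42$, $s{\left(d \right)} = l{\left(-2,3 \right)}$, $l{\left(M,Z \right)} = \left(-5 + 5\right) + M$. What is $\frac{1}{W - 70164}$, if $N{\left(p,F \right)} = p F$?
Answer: $- \frac{1}{73440} \approx -1.3617 \cdot 10^{-5}$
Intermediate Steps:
$l{\left(M,Z \right)} = M$ ($l{\left(M,Z \right)} = 0 + M = M$)
$s{\left(d \right)} = -2$
$N{\left(p,F \right)} = F p$
$W = -3276$ ($W = 39 \left(-2\right) 42 = \left(-78\right) 42 = -3276$)
$\frac{1}{W - 70164} = \frac{1}{-3276 - 70164} = \frac{1}{-73440} = - \frac{1}{73440}$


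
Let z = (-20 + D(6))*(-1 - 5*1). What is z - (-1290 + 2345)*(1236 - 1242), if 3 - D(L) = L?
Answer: 6468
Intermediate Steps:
D(L) = 3 - L
z = 138 (z = (-20 + (3 - 1*6))*(-1 - 5*1) = (-20 + (3 - 6))*(-1 - 5) = (-20 - 3)*(-6) = -23*(-6) = 138)
z - (-1290 + 2345)*(1236 - 1242) = 138 - (-1290 + 2345)*(1236 - 1242) = 138 - 1055*(-6) = 138 - 1*(-6330) = 138 + 6330 = 6468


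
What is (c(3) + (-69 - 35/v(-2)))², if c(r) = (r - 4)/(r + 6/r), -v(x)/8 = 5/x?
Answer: 2013561/400 ≈ 5033.9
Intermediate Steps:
v(x) = -40/x
c(r) = (-4 + r)/(r + 6/r)
(c(3) + (-69 - 35/v(-2)))² = (3*(-4 + 3)/(6 + 3²) + (-69 - 35/((-40/(-2)))))² = (3*(-1)/(6 + 9) + (-69 - 35/((-40*(-½)))))² = (3*(-1)/15 + (-69 - 35/20))² = (3*(1/15)*(-1) + (-69 - 35*1/20))² = (-⅕ + (-69 - 7/4))² = (-⅕ - 283/4)² = (-1419/20)² = 2013561/400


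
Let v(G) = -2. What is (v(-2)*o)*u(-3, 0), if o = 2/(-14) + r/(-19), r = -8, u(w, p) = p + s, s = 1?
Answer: -74/133 ≈ -0.55639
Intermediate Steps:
u(w, p) = 1 + p (u(w, p) = p + 1 = 1 + p)
o = 37/133 (o = 2/(-14) - 8/(-19) = 2*(-1/14) - 8*(-1/19) = -⅐ + 8/19 = 37/133 ≈ 0.27820)
(v(-2)*o)*u(-3, 0) = (-2*37/133)*(1 + 0) = -74/133*1 = -74/133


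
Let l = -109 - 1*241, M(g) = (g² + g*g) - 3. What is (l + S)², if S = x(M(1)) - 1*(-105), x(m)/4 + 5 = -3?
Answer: 76729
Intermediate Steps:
M(g) = -3 + 2*g² (M(g) = (g² + g²) - 3 = 2*g² - 3 = -3 + 2*g²)
x(m) = -32 (x(m) = -20 + 4*(-3) = -20 - 12 = -32)
S = 73 (S = -32 - 1*(-105) = -32 + 105 = 73)
l = -350 (l = -109 - 241 = -350)
(l + S)² = (-350 + 73)² = (-277)² = 76729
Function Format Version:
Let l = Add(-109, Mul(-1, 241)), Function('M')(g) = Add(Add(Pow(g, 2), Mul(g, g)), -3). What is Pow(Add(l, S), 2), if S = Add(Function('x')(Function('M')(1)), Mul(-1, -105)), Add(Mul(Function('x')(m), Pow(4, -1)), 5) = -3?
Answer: 76729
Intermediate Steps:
Function('M')(g) = Add(-3, Mul(2, Pow(g, 2))) (Function('M')(g) = Add(Add(Pow(g, 2), Pow(g, 2)), -3) = Add(Mul(2, Pow(g, 2)), -3) = Add(-3, Mul(2, Pow(g, 2))))
Function('x')(m) = -32 (Function('x')(m) = Add(-20, Mul(4, -3)) = Add(-20, -12) = -32)
S = 73 (S = Add(-32, Mul(-1, -105)) = Add(-32, 105) = 73)
l = -350 (l = Add(-109, -241) = -350)
Pow(Add(l, S), 2) = Pow(Add(-350, 73), 2) = Pow(-277, 2) = 76729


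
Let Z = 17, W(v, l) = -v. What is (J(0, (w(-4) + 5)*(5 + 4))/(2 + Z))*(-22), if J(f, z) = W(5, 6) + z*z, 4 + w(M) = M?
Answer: -15928/19 ≈ -838.32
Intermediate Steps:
w(M) = -4 + M
J(f, z) = -5 + z**2 (J(f, z) = -1*5 + z*z = -5 + z**2)
(J(0, (w(-4) + 5)*(5 + 4))/(2 + Z))*(-22) = ((-5 + (((-4 - 4) + 5)*(5 + 4))**2)/(2 + 17))*(-22) = ((-5 + ((-8 + 5)*9)**2)/19)*(-22) = ((-5 + (-3*9)**2)/19)*(-22) = ((-5 + (-27)**2)/19)*(-22) = ((-5 + 729)/19)*(-22) = ((1/19)*724)*(-22) = (724/19)*(-22) = -15928/19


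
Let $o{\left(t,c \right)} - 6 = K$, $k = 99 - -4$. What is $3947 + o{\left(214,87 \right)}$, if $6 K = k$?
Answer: $\frac{23821}{6} \approx 3970.2$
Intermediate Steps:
$k = 103$ ($k = 99 + 4 = 103$)
$K = \frac{103}{6}$ ($K = \frac{1}{6} \cdot 103 = \frac{103}{6} \approx 17.167$)
$o{\left(t,c \right)} = \frac{139}{6}$ ($o{\left(t,c \right)} = 6 + \frac{103}{6} = \frac{139}{6}$)
$3947 + o{\left(214,87 \right)} = 3947 + \frac{139}{6} = \frac{23821}{6}$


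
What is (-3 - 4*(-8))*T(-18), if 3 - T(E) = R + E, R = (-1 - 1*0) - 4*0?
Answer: 638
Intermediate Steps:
R = -1 (R = (-1 + 0) + 0 = -1 + 0 = -1)
T(E) = 4 - E (T(E) = 3 - (-1 + E) = 3 + (1 - E) = 4 - E)
(-3 - 4*(-8))*T(-18) = (-3 - 4*(-8))*(4 - 1*(-18)) = (-3 + 32)*(4 + 18) = 29*22 = 638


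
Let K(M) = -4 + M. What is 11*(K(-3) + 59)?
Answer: 572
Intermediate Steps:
11*(K(-3) + 59) = 11*((-4 - 3) + 59) = 11*(-7 + 59) = 11*52 = 572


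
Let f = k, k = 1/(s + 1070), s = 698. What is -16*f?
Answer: -2/221 ≈ -0.0090498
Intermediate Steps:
k = 1/1768 (k = 1/(698 + 1070) = 1/1768 ≈ 0.00056561)
f = 1/1768 ≈ 0.00056561
-16*f = -16*1/1768 = -2/221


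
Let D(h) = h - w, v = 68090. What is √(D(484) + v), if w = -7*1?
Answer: √68581 ≈ 261.88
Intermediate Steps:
w = -7
D(h) = 7 + h (D(h) = h - 1*(-7) = h + 7 = 7 + h)
√(D(484) + v) = √((7 + 484) + 68090) = √(491 + 68090) = √68581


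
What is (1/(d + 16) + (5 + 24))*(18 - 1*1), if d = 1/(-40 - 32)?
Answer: 568667/1151 ≈ 494.06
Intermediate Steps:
d = -1/72 (d = 1/(-72) = -1/72 ≈ -0.013889)
(1/(d + 16) + (5 + 24))*(18 - 1*1) = (1/(-1/72 + 16) + (5 + 24))*(18 - 1*1) = (1/(1151/72) + 29)*(18 - 1) = (72/1151 + 29)*17 = (33451/1151)*17 = 568667/1151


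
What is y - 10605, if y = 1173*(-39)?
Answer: -56352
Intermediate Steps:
y = -45747
y - 10605 = -45747 - 10605 = -56352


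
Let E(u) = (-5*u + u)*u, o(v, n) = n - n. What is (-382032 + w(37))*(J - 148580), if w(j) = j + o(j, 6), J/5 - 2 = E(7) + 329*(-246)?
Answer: 211709268900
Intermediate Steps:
o(v, n) = 0
E(u) = -4*u**2 (E(u) = (-4*u)*u = -4*u**2)
J = -405640 (J = 10 + 5*(-4*7**2 + 329*(-246)) = 10 + 5*(-4*49 - 80934) = 10 + 5*(-196 - 80934) = 10 + 5*(-81130) = 10 - 405650 = -405640)
w(j) = j (w(j) = j + 0 = j)
(-382032 + w(37))*(J - 148580) = (-382032 + 37)*(-405640 - 148580) = -381995*(-554220) = 211709268900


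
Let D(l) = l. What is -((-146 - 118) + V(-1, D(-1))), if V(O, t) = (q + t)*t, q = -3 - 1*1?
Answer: 259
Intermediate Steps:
q = -4 (q = -3 - 1 = -4)
V(O, t) = t*(-4 + t) (V(O, t) = (-4 + t)*t = t*(-4 + t))
-((-146 - 118) + V(-1, D(-1))) = -((-146 - 118) - (-4 - 1)) = -(-264 - 1*(-5)) = -(-264 + 5) = -1*(-259) = 259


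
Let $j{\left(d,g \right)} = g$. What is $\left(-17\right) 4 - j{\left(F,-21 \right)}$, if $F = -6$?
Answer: $-47$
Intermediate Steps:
$\left(-17\right) 4 - j{\left(F,-21 \right)} = \left(-17\right) 4 - -21 = -68 + 21 = -47$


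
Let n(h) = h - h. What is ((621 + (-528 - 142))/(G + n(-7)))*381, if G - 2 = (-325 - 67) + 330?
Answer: 6223/20 ≈ 311.15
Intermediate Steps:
G = -60 (G = 2 + ((-325 - 67) + 330) = 2 + (-392 + 330) = 2 - 62 = -60)
n(h) = 0
((621 + (-528 - 142))/(G + n(-7)))*381 = ((621 + (-528 - 142))/(-60 + 0))*381 = ((621 - 670)/(-60))*381 = -49*(-1/60)*381 = (49/60)*381 = 6223/20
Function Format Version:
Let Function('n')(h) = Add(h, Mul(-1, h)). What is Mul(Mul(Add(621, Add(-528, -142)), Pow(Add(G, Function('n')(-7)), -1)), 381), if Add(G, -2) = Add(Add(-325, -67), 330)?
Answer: Rational(6223, 20) ≈ 311.15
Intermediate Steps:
G = -60 (G = Add(2, Add(Add(-325, -67), 330)) = Add(2, Add(-392, 330)) = Add(2, -62) = -60)
Function('n')(h) = 0
Mul(Mul(Add(621, Add(-528, -142)), Pow(Add(G, Function('n')(-7)), -1)), 381) = Mul(Mul(Add(621, Add(-528, -142)), Pow(Add(-60, 0), -1)), 381) = Mul(Mul(Add(621, -670), Pow(-60, -1)), 381) = Mul(Mul(-49, Rational(-1, 60)), 381) = Mul(Rational(49, 60), 381) = Rational(6223, 20)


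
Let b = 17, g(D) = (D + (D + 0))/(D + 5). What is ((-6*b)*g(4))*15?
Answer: -1360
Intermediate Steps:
g(D) = 2*D/(5 + D) (g(D) = (D + D)/(5 + D) = (2*D)/(5 + D) = 2*D/(5 + D))
((-6*b)*g(4))*15 = ((-6*17)*(2*4/(5 + 4)))*15 = -204*4/9*15 = -102*8/9*15 = -272/3*15 = -1360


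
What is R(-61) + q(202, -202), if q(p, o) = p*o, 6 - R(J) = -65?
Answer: -40733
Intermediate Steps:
R(J) = 71 (R(J) = 6 - 1*(-65) = 6 + 65 = 71)
q(p, o) = o*p
R(-61) + q(202, -202) = 71 - 202*202 = 71 - 40804 = -40733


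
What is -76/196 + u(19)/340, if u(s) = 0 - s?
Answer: -7391/16660 ≈ -0.44364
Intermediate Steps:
u(s) = -s
-76/196 + u(19)/340 = -76/196 - 1*19/340 = -76*1/196 - 19*1/340 = -19/49 - 19/340 = -7391/16660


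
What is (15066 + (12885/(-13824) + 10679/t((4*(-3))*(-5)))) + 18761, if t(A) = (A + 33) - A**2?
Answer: 182196236105/5386752 ≈ 33823.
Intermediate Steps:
t(A) = 33 + A - A**2 (t(A) = (33 + A) - A**2 = 33 + A - A**2)
(15066 + (12885/(-13824) + 10679/t((4*(-3))*(-5)))) + 18761 = (15066 + (12885/(-13824) + 10679/(33 + (4*(-3))*(-5) - ((4*(-3))*(-5))**2))) + 18761 = (15066 + (12885*(-1/13824) + 10679/(33 - 12*(-5) - (-12*(-5))**2))) + 18761 = (15066 + (-4295/4608 + 10679/(33 + 60 - 1*60**2))) + 18761 = (15066 + (-4295/4608 + 10679/(33 + 60 - 1*3600))) + 18761 = (15066 + (-4295/4608 + 10679/(33 + 60 - 3600))) + 18761 = (15066 + (-4295/4608 + 10679/(-3507))) + 18761 = (15066 + (-4295/4608 + 10679*(-1/3507))) + 18761 = (15066 + (-4295/4608 - 10679/3507)) + 18761 = (15066 - 21423799/5386752) + 18761 = 81135381833/5386752 + 18761 = 182196236105/5386752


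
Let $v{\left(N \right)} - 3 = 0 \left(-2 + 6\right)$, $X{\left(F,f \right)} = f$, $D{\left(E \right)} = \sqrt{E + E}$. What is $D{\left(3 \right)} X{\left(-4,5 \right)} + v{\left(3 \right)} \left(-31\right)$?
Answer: $-93 + 5 \sqrt{6} \approx -80.753$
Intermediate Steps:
$D{\left(E \right)} = \sqrt{2} \sqrt{E}$ ($D{\left(E \right)} = \sqrt{2 E} = \sqrt{2} \sqrt{E}$)
$v{\left(N \right)} = 3$ ($v{\left(N \right)} = 3 + 0 \left(-2 + 6\right) = 3 + 0 \cdot 4 = 3 + 0 = 3$)
$D{\left(3 \right)} X{\left(-4,5 \right)} + v{\left(3 \right)} \left(-31\right) = \sqrt{2} \sqrt{3} \cdot 5 + 3 \left(-31\right) = \sqrt{6} \cdot 5 - 93 = 5 \sqrt{6} - 93 = -93 + 5 \sqrt{6}$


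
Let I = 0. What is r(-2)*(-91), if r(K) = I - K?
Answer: -182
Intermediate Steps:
r(K) = -K (r(K) = 0 - K = -K)
r(-2)*(-91) = -1*(-2)*(-91) = 2*(-91) = -182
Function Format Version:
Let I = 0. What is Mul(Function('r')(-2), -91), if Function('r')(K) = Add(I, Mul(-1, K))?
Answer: -182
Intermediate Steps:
Function('r')(K) = Mul(-1, K) (Function('r')(K) = Add(0, Mul(-1, K)) = Mul(-1, K))
Mul(Function('r')(-2), -91) = Mul(Mul(-1, -2), -91) = Mul(2, -91) = -182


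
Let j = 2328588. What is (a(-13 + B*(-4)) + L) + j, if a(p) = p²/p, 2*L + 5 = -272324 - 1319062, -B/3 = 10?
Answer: 3065999/2 ≈ 1.5330e+6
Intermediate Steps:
B = -30 (B = -3*10 = -30)
L = -1591391/2 (L = -5/2 + (-272324 - 1319062)/2 = -5/2 + (½)*(-1591386) = -5/2 - 795693 = -1591391/2 ≈ -7.9570e+5)
a(p) = p
(a(-13 + B*(-4)) + L) + j = ((-13 - 30*(-4)) - 1591391/2) + 2328588 = ((-13 + 120) - 1591391/2) + 2328588 = (107 - 1591391/2) + 2328588 = -1591177/2 + 2328588 = 3065999/2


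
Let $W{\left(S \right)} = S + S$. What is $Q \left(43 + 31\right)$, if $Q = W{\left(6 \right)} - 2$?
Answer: $740$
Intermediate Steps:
$W{\left(S \right)} = 2 S$
$Q = 10$ ($Q = 2 \cdot 6 - 2 = 12 - 2 = 10$)
$Q \left(43 + 31\right) = 10 \left(43 + 31\right) = 10 \cdot 74 = 740$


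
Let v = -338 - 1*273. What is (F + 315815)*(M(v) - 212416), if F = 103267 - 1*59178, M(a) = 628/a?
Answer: -46710789906816/611 ≈ -7.6450e+10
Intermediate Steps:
v = -611 (v = -338 - 273 = -611)
F = 44089 (F = 103267 - 59178 = 44089)
(F + 315815)*(M(v) - 212416) = (44089 + 315815)*(628/(-611) - 212416) = 359904*(628*(-1/611) - 212416) = 359904*(-628/611 - 212416) = 359904*(-129786804/611) = -46710789906816/611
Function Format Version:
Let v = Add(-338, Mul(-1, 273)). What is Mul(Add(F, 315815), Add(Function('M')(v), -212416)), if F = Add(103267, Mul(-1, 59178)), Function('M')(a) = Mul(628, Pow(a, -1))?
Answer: Rational(-46710789906816, 611) ≈ -7.6450e+10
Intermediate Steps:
v = -611 (v = Add(-338, -273) = -611)
F = 44089 (F = Add(103267, -59178) = 44089)
Mul(Add(F, 315815), Add(Function('M')(v), -212416)) = Mul(Add(44089, 315815), Add(Mul(628, Pow(-611, -1)), -212416)) = Mul(359904, Add(Mul(628, Rational(-1, 611)), -212416)) = Mul(359904, Add(Rational(-628, 611), -212416)) = Mul(359904, Rational(-129786804, 611)) = Rational(-46710789906816, 611)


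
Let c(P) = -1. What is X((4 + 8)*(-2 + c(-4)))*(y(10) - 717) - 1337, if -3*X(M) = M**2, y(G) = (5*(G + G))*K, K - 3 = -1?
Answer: 222007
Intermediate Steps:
K = 2 (K = 3 - 1 = 2)
y(G) = 20*G (y(G) = (5*(G + G))*2 = (5*(2*G))*2 = (10*G)*2 = 20*G)
X(M) = -M**2/3
X((4 + 8)*(-2 + c(-4)))*(y(10) - 717) - 1337 = (-(-2 - 1)**2*(4 + 8)**2/3)*(20*10 - 717) - 1337 = (-(12*(-3))**2/3)*(200 - 717) - 1337 = -1/3*(-36)**2*(-517) - 1337 = -1/3*1296*(-517) - 1337 = -432*(-517) - 1337 = 223344 - 1337 = 222007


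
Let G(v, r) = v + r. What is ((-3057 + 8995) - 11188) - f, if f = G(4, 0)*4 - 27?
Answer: -5239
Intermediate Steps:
G(v, r) = r + v
f = -11 (f = (0 + 4)*4 - 27 = 4*4 - 27 = 16 - 27 = -11)
((-3057 + 8995) - 11188) - f = ((-3057 + 8995) - 11188) - 1*(-11) = (5938 - 11188) + 11 = -5250 + 11 = -5239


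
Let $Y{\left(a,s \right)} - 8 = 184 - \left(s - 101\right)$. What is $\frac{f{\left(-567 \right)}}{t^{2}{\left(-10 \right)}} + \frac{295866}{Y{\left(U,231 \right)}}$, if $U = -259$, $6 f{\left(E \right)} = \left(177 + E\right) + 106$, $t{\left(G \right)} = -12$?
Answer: $\frac{31951327}{6696} \approx 4771.7$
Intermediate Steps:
$f{\left(E \right)} = \frac{283}{6} + \frac{E}{6}$ ($f{\left(E \right)} = \frac{\left(177 + E\right) + 106}{6} = \frac{283 + E}{6} = \frac{283}{6} + \frac{E}{6}$)
$Y{\left(a,s \right)} = 293 - s$ ($Y{\left(a,s \right)} = 8 - \left(-285 + s\right) = 293 - s$)
$\frac{f{\left(-567 \right)}}{t^{2}{\left(-10 \right)}} + \frac{295866}{Y{\left(U,231 \right)}} = \frac{\frac{283}{6} + \frac{1}{6} \left(-567\right)}{\left(-12\right)^{2}} + \frac{295866}{293 - 231} = \frac{\frac{283}{6} - \frac{189}{2}}{144} + \frac{295866}{293 - 231} = \left(- \frac{142}{3}\right) \frac{1}{144} + \frac{295866}{62} = - \frac{71}{216} + 295866 \cdot \frac{1}{62} = - \frac{71}{216} + \frac{147933}{31} = \frac{31951327}{6696}$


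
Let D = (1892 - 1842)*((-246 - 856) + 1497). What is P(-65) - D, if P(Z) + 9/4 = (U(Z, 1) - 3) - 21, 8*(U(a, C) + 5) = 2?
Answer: -19781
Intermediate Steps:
U(a, C) = -19/4 (U(a, C) = -5 + (⅛)*2 = -5 + ¼ = -19/4)
P(Z) = -31 (P(Z) = -9/4 + ((-19/4 - 3) - 21) = -9/4 + (-31/4 - 21) = -9/4 - 115/4 = -31)
D = 19750 (D = 50*(-1102 + 1497) = 50*395 = 19750)
P(-65) - D = -31 - 1*19750 = -31 - 19750 = -19781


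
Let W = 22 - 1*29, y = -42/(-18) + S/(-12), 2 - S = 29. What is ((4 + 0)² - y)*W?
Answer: -959/12 ≈ -79.917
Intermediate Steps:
S = -27 (S = 2 - 1*29 = 2 - 29 = -27)
y = 55/12 (y = -42/(-18) - 27/(-12) = -42*(-1/18) - 27*(-1/12) = 7/3 + 9/4 = 55/12 ≈ 4.5833)
W = -7 (W = 22 - 29 = -7)
((4 + 0)² - y)*W = ((4 + 0)² - 1*55/12)*(-7) = (4² - 55/12)*(-7) = (16 - 55/12)*(-7) = (137/12)*(-7) = -959/12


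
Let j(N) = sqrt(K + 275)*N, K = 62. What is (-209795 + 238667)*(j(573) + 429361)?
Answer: 12396510792 + 16543656*sqrt(337) ≈ 1.2700e+10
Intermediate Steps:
j(N) = N*sqrt(337) (j(N) = sqrt(62 + 275)*N = sqrt(337)*N = N*sqrt(337))
(-209795 + 238667)*(j(573) + 429361) = (-209795 + 238667)*(573*sqrt(337) + 429361) = 28872*(429361 + 573*sqrt(337)) = 12396510792 + 16543656*sqrt(337)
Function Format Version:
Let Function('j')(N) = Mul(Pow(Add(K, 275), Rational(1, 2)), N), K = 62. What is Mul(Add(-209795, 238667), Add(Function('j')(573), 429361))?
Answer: Add(12396510792, Mul(16543656, Pow(337, Rational(1, 2)))) ≈ 1.2700e+10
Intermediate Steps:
Function('j')(N) = Mul(N, Pow(337, Rational(1, 2))) (Function('j')(N) = Mul(Pow(Add(62, 275), Rational(1, 2)), N) = Mul(Pow(337, Rational(1, 2)), N) = Mul(N, Pow(337, Rational(1, 2))))
Mul(Add(-209795, 238667), Add(Function('j')(573), 429361)) = Mul(Add(-209795, 238667), Add(Mul(573, Pow(337, Rational(1, 2))), 429361)) = Mul(28872, Add(429361, Mul(573, Pow(337, Rational(1, 2))))) = Add(12396510792, Mul(16543656, Pow(337, Rational(1, 2))))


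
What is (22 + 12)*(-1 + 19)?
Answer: 612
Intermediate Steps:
(22 + 12)*(-1 + 19) = 34*18 = 612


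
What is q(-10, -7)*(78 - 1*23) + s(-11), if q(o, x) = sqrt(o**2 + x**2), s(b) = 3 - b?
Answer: 14 + 55*sqrt(149) ≈ 685.36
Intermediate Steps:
q(-10, -7)*(78 - 1*23) + s(-11) = sqrt((-10)**2 + (-7)**2)*(78 - 1*23) + (3 - 1*(-11)) = sqrt(100 + 49)*(78 - 23) + (3 + 11) = sqrt(149)*55 + 14 = 55*sqrt(149) + 14 = 14 + 55*sqrt(149)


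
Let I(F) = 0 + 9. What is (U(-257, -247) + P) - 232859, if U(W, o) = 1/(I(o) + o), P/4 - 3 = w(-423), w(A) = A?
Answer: -55820283/238 ≈ -2.3454e+5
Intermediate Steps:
I(F) = 9
P = -1680 (P = 12 + 4*(-423) = 12 - 1692 = -1680)
U(W, o) = 1/(9 + o)
(U(-257, -247) + P) - 232859 = (1/(9 - 247) - 1680) - 232859 = (1/(-238) - 1680) - 232859 = (-1/238 - 1680) - 232859 = -399841/238 - 232859 = -55820283/238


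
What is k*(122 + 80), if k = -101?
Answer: -20402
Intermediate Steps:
k*(122 + 80) = -101*(122 + 80) = -101*202 = -20402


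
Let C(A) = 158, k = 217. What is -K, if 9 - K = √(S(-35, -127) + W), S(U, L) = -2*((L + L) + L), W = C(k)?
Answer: -9 + 2*√230 ≈ 21.332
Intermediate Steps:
W = 158
S(U, L) = -6*L (S(U, L) = -2*(2*L + L) = -6*L)
K = 9 - 2*√230 (K = 9 - √(-6*(-127) + 158) = 9 - √(762 + 158) = 9 - √920 = 9 - 2*√230 ≈ -21.332)
-K = -(9 - 2*√230) = -9 + 2*√230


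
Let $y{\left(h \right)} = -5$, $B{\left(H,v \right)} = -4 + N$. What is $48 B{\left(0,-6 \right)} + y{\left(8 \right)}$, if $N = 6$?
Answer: $91$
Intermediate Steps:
$B{\left(H,v \right)} = 2$ ($B{\left(H,v \right)} = -4 + 6 = 2$)
$48 B{\left(0,-6 \right)} + y{\left(8 \right)} = 48 \cdot 2 - 5 = 96 - 5 = 91$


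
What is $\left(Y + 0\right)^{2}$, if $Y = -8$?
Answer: $64$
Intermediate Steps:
$\left(Y + 0\right)^{2} = \left(-8 + 0\right)^{2} = \left(-8\right)^{2} = 64$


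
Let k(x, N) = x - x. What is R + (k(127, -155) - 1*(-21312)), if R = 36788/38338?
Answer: 408548122/19169 ≈ 21313.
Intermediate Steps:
R = 18394/19169 (R = 36788*(1/38338) = 18394/19169 ≈ 0.95957)
k(x, N) = 0
R + (k(127, -155) - 1*(-21312)) = 18394/19169 + (0 - 1*(-21312)) = 18394/19169 + (0 + 21312) = 18394/19169 + 21312 = 408548122/19169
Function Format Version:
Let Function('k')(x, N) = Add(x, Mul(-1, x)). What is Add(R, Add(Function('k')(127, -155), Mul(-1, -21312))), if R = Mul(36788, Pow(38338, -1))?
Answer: Rational(408548122, 19169) ≈ 21313.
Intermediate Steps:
R = Rational(18394, 19169) (R = Mul(36788, Rational(1, 38338)) = Rational(18394, 19169) ≈ 0.95957)
Function('k')(x, N) = 0
Add(R, Add(Function('k')(127, -155), Mul(-1, -21312))) = Add(Rational(18394, 19169), Add(0, Mul(-1, -21312))) = Add(Rational(18394, 19169), Add(0, 21312)) = Add(Rational(18394, 19169), 21312) = Rational(408548122, 19169)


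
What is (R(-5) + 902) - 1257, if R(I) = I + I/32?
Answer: -11525/32 ≈ -360.16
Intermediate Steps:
R(I) = 33*I/32 (R(I) = I + I*(1/32) = I + I/32 = 33*I/32)
(R(-5) + 902) - 1257 = ((33/32)*(-5) + 902) - 1257 = (-165/32 + 902) - 1257 = 28699/32 - 1257 = -11525/32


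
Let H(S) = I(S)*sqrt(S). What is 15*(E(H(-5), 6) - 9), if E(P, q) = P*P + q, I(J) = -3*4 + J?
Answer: -21720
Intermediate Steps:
I(J) = -12 + J
H(S) = sqrt(S)*(-12 + S) (H(S) = (-12 + S)*sqrt(S) = sqrt(S)*(-12 + S))
E(P, q) = q + P**2 (E(P, q) = P**2 + q = q + P**2)
15*(E(H(-5), 6) - 9) = 15*((6 + (sqrt(-5)*(-12 - 5))**2) - 9) = 15*((6 + ((I*sqrt(5))*(-17))**2) - 9) = 15*((6 + (-17*I*sqrt(5))**2) - 9) = 15*((6 - 1445) - 9) = 15*(-1439 - 9) = 15*(-1448) = -21720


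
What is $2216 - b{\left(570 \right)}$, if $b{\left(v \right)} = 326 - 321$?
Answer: $2211$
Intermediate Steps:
$b{\left(v \right)} = 5$
$2216 - b{\left(570 \right)} = 2216 - 5 = 2211$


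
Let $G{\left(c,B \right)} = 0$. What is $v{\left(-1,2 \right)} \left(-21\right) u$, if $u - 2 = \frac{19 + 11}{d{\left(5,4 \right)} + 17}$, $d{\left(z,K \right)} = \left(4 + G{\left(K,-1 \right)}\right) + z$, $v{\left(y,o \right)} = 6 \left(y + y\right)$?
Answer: $\frac{10332}{13} \approx 794.77$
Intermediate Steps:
$v{\left(y,o \right)} = 12 y$ ($v{\left(y,o \right)} = 6 \cdot 2 y = 12 y$)
$d{\left(z,K \right)} = 4 + z$ ($d{\left(z,K \right)} = \left(4 + 0\right) + z = 4 + z$)
$u = \frac{41}{13}$ ($u = 2 + \frac{19 + 11}{\left(4 + 5\right) + 17} = 2 + \frac{30}{9 + 17} = 2 + \frac{30}{26} = 2 + 30 \cdot \frac{1}{26} = 2 + \frac{15}{13} = \frac{41}{13} \approx 3.1538$)
$v{\left(-1,2 \right)} \left(-21\right) u = 12 \left(-1\right) \left(-21\right) \frac{41}{13} = \left(-12\right) \left(-21\right) \frac{41}{13} = 252 \cdot \frac{41}{13} = \frac{10332}{13}$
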